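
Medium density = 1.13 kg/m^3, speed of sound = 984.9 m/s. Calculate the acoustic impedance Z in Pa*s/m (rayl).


Given values:
  rho = 1.13 kg/m^3
  c = 984.9 m/s
Formula: Z = rho * c
Z = 1.13 * 984.9
Z = 1112.94

1112.94 rayl


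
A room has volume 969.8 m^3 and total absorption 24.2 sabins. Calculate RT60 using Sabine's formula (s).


Given values:
  V = 969.8 m^3
  A = 24.2 sabins
Formula: RT60 = 0.161 * V / A
Numerator: 0.161 * 969.8 = 156.1378
RT60 = 156.1378 / 24.2 = 6.452

6.452 s


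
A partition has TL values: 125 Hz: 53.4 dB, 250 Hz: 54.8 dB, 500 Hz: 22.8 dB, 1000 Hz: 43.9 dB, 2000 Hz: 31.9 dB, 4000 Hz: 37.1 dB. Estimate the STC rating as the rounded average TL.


Given TL values at each frequency:
  125 Hz: 53.4 dB
  250 Hz: 54.8 dB
  500 Hz: 22.8 dB
  1000 Hz: 43.9 dB
  2000 Hz: 31.9 dB
  4000 Hz: 37.1 dB
Formula: STC ~ round(average of TL values)
Sum = 53.4 + 54.8 + 22.8 + 43.9 + 31.9 + 37.1 = 243.9
Average = 243.9 / 6 = 40.65
Rounded: 41

41


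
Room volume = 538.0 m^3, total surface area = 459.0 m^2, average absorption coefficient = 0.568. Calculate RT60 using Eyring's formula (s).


Given values:
  V = 538.0 m^3, S = 459.0 m^2, alpha = 0.568
Formula: RT60 = 0.161 * V / (-S * ln(1 - alpha))
Compute ln(1 - 0.568) = ln(0.432) = -0.83933
Denominator: -459.0 * -0.83933 = 385.2525
Numerator: 0.161 * 538.0 = 86.618
RT60 = 86.618 / 385.2525 = 0.225

0.225 s


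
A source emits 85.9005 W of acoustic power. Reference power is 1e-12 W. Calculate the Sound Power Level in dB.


Given values:
  W = 85.9005 W
  W_ref = 1e-12 W
Formula: SWL = 10 * log10(W / W_ref)
Compute ratio: W / W_ref = 85900500000000
Compute log10: log10(85900500000000) = 13.933996
Multiply: SWL = 10 * 13.933996 = 139.34

139.34 dB


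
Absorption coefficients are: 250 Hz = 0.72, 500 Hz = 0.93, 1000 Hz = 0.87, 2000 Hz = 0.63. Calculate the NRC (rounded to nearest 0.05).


Given values:
  a_250 = 0.72, a_500 = 0.93
  a_1000 = 0.87, a_2000 = 0.63
Formula: NRC = (a250 + a500 + a1000 + a2000) / 4
Sum = 0.72 + 0.93 + 0.87 + 0.63 = 3.15
NRC = 3.15 / 4 = 0.7875
Rounded to nearest 0.05: 0.8

0.8


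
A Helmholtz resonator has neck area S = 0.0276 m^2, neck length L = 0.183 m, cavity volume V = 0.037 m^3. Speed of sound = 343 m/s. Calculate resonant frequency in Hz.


Given values:
  S = 0.0276 m^2, L = 0.183 m, V = 0.037 m^3, c = 343 m/s
Formula: f = (c / (2*pi)) * sqrt(S / (V * L))
Compute V * L = 0.037 * 0.183 = 0.006771
Compute S / (V * L) = 0.0276 / 0.006771 = 4.0762
Compute sqrt(4.0762) = 2.01896
Compute c / (2*pi) = 343 / 6.283185 = 54.590148
f = 54.590148 * 2.01896 = 110.22

110.22 Hz


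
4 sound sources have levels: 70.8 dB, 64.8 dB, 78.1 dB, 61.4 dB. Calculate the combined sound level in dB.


Formula: L_total = 10 * log10( sum(10^(Li/10)) )
  Source 1: 10^(70.8/10) = 12022644.3462
  Source 2: 10^(64.8/10) = 3019951.7204
  Source 3: 10^(78.1/10) = 64565422.9035
  Source 4: 10^(61.4/10) = 1380384.2646
Sum of linear values = 80988403.2347
L_total = 10 * log10(80988403.2347) = 79.08

79.08 dB


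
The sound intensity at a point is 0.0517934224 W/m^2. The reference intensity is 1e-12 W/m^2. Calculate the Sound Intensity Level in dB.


Given values:
  I = 0.0517934224 W/m^2
  I_ref = 1e-12 W/m^2
Formula: SIL = 10 * log10(I / I_ref)
Compute ratio: I / I_ref = 51793422400
Compute log10: log10(51793422400) = 10.714275
Multiply: SIL = 10 * 10.714275 = 107.14

107.14 dB


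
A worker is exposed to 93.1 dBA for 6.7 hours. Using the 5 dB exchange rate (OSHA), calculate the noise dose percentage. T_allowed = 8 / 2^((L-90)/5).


Given values:
  L = 93.1 dBA, T = 6.7 hours
Formula: T_allowed = 8 / 2^((L - 90) / 5)
Compute exponent: (93.1 - 90) / 5 = 0.62
Compute 2^(0.62) = 1.536875
T_allowed = 8 / 1.536875 = 5.205368 hours
Dose = (T / T_allowed) * 100
Dose = (6.7 / 5.205368) * 100 = 128.71

128.71 %


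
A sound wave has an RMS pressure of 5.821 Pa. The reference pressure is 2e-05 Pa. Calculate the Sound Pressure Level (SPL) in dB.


Given values:
  p = 5.821 Pa
  p_ref = 2e-05 Pa
Formula: SPL = 20 * log10(p / p_ref)
Compute ratio: p / p_ref = 5.821 / 2e-05 = 291050
Compute log10: log10(291050) = 5.463968
Multiply: SPL = 20 * 5.463968 = 109.28

109.28 dB


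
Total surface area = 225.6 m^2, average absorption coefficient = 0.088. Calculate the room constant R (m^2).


Given values:
  S = 225.6 m^2, alpha = 0.088
Formula: R = S * alpha / (1 - alpha)
Numerator: 225.6 * 0.088 = 19.8528
Denominator: 1 - 0.088 = 0.912
R = 19.8528 / 0.912 = 21.77

21.77 m^2


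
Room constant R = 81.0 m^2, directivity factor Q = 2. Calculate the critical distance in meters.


Given values:
  R = 81.0 m^2, Q = 2
Formula: d_c = 0.141 * sqrt(Q * R)
Compute Q * R = 2 * 81.0 = 162.0
Compute sqrt(162.0) = 12.7279
d_c = 0.141 * 12.7279 = 1.795

1.795 m


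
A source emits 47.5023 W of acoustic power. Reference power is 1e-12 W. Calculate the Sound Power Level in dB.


Given values:
  W = 47.5023 W
  W_ref = 1e-12 W
Formula: SWL = 10 * log10(W / W_ref)
Compute ratio: W / W_ref = 47502300000000
Compute log10: log10(47502300000000) = 13.676715
Multiply: SWL = 10 * 13.676715 = 136.77

136.77 dB


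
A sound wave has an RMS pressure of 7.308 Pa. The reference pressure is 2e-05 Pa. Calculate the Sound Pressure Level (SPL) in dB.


Given values:
  p = 7.308 Pa
  p_ref = 2e-05 Pa
Formula: SPL = 20 * log10(p / p_ref)
Compute ratio: p / p_ref = 7.308 / 2e-05 = 365400
Compute log10: log10(365400) = 5.562769
Multiply: SPL = 20 * 5.562769 = 111.26

111.26 dB


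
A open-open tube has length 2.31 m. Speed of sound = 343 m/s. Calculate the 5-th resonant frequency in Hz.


Given values:
  Tube type: open-open, L = 2.31 m, c = 343 m/s, n = 5
Formula: f_n = n * c / (2 * L)
Compute 2 * L = 2 * 2.31 = 4.62
f = 5 * 343 / 4.62
f = 371.21

371.21 Hz


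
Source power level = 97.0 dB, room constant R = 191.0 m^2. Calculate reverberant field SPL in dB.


Given values:
  Lw = 97.0 dB, R = 191.0 m^2
Formula: SPL = Lw + 10 * log10(4 / R)
Compute 4 / R = 4 / 191.0 = 0.020942
Compute 10 * log10(0.020942) = -16.7898
SPL = 97.0 + (-16.7898) = 80.21

80.21 dB


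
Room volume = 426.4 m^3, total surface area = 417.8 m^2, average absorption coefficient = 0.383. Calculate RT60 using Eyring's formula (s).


Given values:
  V = 426.4 m^3, S = 417.8 m^2, alpha = 0.383
Formula: RT60 = 0.161 * V / (-S * ln(1 - alpha))
Compute ln(1 - 0.383) = ln(0.617) = -0.482886
Denominator: -417.8 * -0.482886 = 201.7498
Numerator: 0.161 * 426.4 = 68.6504
RT60 = 68.6504 / 201.7498 = 0.34

0.34 s


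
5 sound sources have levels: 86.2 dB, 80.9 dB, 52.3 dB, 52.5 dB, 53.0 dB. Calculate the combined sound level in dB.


Formula: L_total = 10 * log10( sum(10^(Li/10)) )
  Source 1: 10^(86.2/10) = 416869383.4703
  Source 2: 10^(80.9/10) = 123026877.0812
  Source 3: 10^(52.3/10) = 169824.3652
  Source 4: 10^(52.5/10) = 177827.941
  Source 5: 10^(53.0/10) = 199526.2315
Sum of linear values = 540443439.0892
L_total = 10 * log10(540443439.0892) = 87.33

87.33 dB


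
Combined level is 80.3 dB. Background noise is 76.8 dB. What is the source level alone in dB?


Given values:
  L_total = 80.3 dB, L_bg = 76.8 dB
Formula: L_source = 10 * log10(10^(L_total/10) - 10^(L_bg/10))
Convert to linear:
  10^(80.3/10) = 107151930.5238
  10^(76.8/10) = 47863009.2323
Difference: 107151930.5238 - 47863009.2323 = 59288921.2915
L_source = 10 * log10(59288921.2915) = 77.73

77.73 dB


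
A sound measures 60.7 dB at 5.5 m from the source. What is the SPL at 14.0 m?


Given values:
  SPL1 = 60.7 dB, r1 = 5.5 m, r2 = 14.0 m
Formula: SPL2 = SPL1 - 20 * log10(r2 / r1)
Compute ratio: r2 / r1 = 14.0 / 5.5 = 2.5455
Compute log10: log10(2.5455) = 0.405773
Compute drop: 20 * 0.405773 = 8.1155
SPL2 = 60.7 - 8.1155 = 52.58

52.58 dB


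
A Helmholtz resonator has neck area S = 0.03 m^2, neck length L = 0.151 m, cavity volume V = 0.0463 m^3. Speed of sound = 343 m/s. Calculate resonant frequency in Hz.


Given values:
  S = 0.03 m^2, L = 0.151 m, V = 0.0463 m^3, c = 343 m/s
Formula: f = (c / (2*pi)) * sqrt(S / (V * L))
Compute V * L = 0.0463 * 0.151 = 0.0069913
Compute S / (V * L) = 0.03 / 0.0069913 = 4.291
Compute sqrt(4.291) = 2.071473
Compute c / (2*pi) = 343 / 6.283185 = 54.590148
f = 54.590148 * 2.071473 = 113.08

113.08 Hz


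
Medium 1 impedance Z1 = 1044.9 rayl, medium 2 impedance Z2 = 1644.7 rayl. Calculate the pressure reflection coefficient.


Given values:
  Z1 = 1044.9 rayl, Z2 = 1644.7 rayl
Formula: R = (Z2 - Z1) / (Z2 + Z1)
Numerator: Z2 - Z1 = 1644.7 - 1044.9 = 599.8
Denominator: Z2 + Z1 = 1644.7 + 1044.9 = 2689.6
R = 599.8 / 2689.6 = 0.223

0.223


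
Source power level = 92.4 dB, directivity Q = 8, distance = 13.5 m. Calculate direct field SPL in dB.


Given values:
  Lw = 92.4 dB, Q = 8, r = 13.5 m
Formula: SPL = Lw + 10 * log10(Q / (4 * pi * r^2))
Compute 4 * pi * r^2 = 4 * pi * 13.5^2 = 2290.221
Compute Q / denom = 8 / 2290.221 = 0.00349311
Compute 10 * log10(0.00349311) = -24.5679
SPL = 92.4 + (-24.5679) = 67.83

67.83 dB


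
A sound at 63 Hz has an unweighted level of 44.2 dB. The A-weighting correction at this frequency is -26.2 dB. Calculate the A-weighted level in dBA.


Given values:
  SPL = 44.2 dB
  A-weighting at 63 Hz = -26.2 dB
Formula: L_A = SPL + A_weight
L_A = 44.2 + (-26.2)
L_A = 18.0

18.0 dBA


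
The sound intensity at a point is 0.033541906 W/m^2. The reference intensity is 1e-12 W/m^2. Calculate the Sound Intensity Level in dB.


Given values:
  I = 0.033541906 W/m^2
  I_ref = 1e-12 W/m^2
Formula: SIL = 10 * log10(I / I_ref)
Compute ratio: I / I_ref = 33541906000
Compute log10: log10(33541906000) = 10.525588
Multiply: SIL = 10 * 10.525588 = 105.26

105.26 dB


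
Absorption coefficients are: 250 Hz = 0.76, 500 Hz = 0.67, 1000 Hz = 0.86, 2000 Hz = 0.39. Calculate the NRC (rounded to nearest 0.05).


Given values:
  a_250 = 0.76, a_500 = 0.67
  a_1000 = 0.86, a_2000 = 0.39
Formula: NRC = (a250 + a500 + a1000 + a2000) / 4
Sum = 0.76 + 0.67 + 0.86 + 0.39 = 2.68
NRC = 2.68 / 4 = 0.67
Rounded to nearest 0.05: 0.65

0.65


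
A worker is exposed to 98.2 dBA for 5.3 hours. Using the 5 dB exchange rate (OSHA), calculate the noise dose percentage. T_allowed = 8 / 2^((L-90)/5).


Given values:
  L = 98.2 dBA, T = 5.3 hours
Formula: T_allowed = 8 / 2^((L - 90) / 5)
Compute exponent: (98.2 - 90) / 5 = 1.64
Compute 2^(1.64) = 3.116658
T_allowed = 8 / 3.116658 = 2.566852 hours
Dose = (T / T_allowed) * 100
Dose = (5.3 / 2.566852) * 100 = 206.48

206.48 %


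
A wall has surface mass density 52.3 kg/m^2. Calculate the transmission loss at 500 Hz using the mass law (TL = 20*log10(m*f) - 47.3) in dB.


Given values:
  m = 52.3 kg/m^2, f = 500 Hz
Formula: TL = 20 * log10(m * f) - 47.3
Compute m * f = 52.3 * 500 = 26150.0
Compute log10(26150.0) = 4.417472
Compute 20 * 4.417472 = 88.3494
TL = 88.3494 - 47.3 = 41.05

41.05 dB


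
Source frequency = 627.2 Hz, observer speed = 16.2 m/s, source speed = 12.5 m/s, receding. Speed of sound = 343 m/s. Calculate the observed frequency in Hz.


Given values:
  f_s = 627.2 Hz, v_o = 16.2 m/s, v_s = 12.5 m/s
  Direction: receding
Formula: f_o = f_s * (c - v_o) / (c + v_s)
Numerator: c - v_o = 343 - 16.2 = 326.8
Denominator: c + v_s = 343 + 12.5 = 355.5
f_o = 627.2 * 326.8 / 355.5 = 576.57

576.57 Hz


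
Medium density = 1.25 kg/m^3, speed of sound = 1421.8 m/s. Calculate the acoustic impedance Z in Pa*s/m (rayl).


Given values:
  rho = 1.25 kg/m^3
  c = 1421.8 m/s
Formula: Z = rho * c
Z = 1.25 * 1421.8
Z = 1777.25

1777.25 rayl


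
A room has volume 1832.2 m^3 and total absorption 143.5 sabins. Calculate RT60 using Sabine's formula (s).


Given values:
  V = 1832.2 m^3
  A = 143.5 sabins
Formula: RT60 = 0.161 * V / A
Numerator: 0.161 * 1832.2 = 294.9842
RT60 = 294.9842 / 143.5 = 2.056

2.056 s


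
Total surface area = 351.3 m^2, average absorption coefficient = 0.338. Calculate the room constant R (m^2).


Given values:
  S = 351.3 m^2, alpha = 0.338
Formula: R = S * alpha / (1 - alpha)
Numerator: 351.3 * 0.338 = 118.7394
Denominator: 1 - 0.338 = 0.662
R = 118.7394 / 0.662 = 179.36

179.36 m^2


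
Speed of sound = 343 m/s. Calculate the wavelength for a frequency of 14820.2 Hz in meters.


Given values:
  c = 343 m/s, f = 14820.2 Hz
Formula: lambda = c / f
lambda = 343 / 14820.2
lambda = 0.0231

0.0231 m


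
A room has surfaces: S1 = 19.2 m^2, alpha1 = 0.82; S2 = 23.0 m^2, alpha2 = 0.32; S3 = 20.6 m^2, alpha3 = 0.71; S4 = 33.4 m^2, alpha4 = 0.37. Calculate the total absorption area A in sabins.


Given surfaces:
  Surface 1: 19.2 * 0.82 = 15.744
  Surface 2: 23.0 * 0.32 = 7.36
  Surface 3: 20.6 * 0.71 = 14.626
  Surface 4: 33.4 * 0.37 = 12.358
Formula: A = sum(Si * alpha_i)
A = 15.744 + 7.36 + 14.626 + 12.358
A = 50.09

50.09 sabins


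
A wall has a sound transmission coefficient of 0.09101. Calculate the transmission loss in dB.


Given values:
  tau = 0.09101
Formula: TL = 10 * log10(1 / tau)
Compute 1 / tau = 1 / 0.09101 = 10.9878
Compute log10(10.9878) = 1.040911
TL = 10 * 1.040911 = 10.41

10.41 dB


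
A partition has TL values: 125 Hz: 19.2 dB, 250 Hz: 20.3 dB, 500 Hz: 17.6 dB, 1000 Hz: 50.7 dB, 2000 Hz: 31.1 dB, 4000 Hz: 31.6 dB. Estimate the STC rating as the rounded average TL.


Given TL values at each frequency:
  125 Hz: 19.2 dB
  250 Hz: 20.3 dB
  500 Hz: 17.6 dB
  1000 Hz: 50.7 dB
  2000 Hz: 31.1 dB
  4000 Hz: 31.6 dB
Formula: STC ~ round(average of TL values)
Sum = 19.2 + 20.3 + 17.6 + 50.7 + 31.1 + 31.6 = 170.5
Average = 170.5 / 6 = 28.42
Rounded: 28

28


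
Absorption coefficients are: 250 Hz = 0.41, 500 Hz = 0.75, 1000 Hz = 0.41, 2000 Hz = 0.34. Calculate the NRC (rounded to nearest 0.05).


Given values:
  a_250 = 0.41, a_500 = 0.75
  a_1000 = 0.41, a_2000 = 0.34
Formula: NRC = (a250 + a500 + a1000 + a2000) / 4
Sum = 0.41 + 0.75 + 0.41 + 0.34 = 1.91
NRC = 1.91 / 4 = 0.4775
Rounded to nearest 0.05: 0.5

0.5


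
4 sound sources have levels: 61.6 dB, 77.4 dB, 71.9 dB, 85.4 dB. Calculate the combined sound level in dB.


Formula: L_total = 10 * log10( sum(10^(Li/10)) )
  Source 1: 10^(61.6/10) = 1445439.7707
  Source 2: 10^(77.4/10) = 54954087.3858
  Source 3: 10^(71.9/10) = 15488166.1891
  Source 4: 10^(85.4/10) = 346736850.4525
Sum of linear values = 418624543.7981
L_total = 10 * log10(418624543.7981) = 86.22

86.22 dB


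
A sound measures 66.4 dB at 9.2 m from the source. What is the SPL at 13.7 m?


Given values:
  SPL1 = 66.4 dB, r1 = 9.2 m, r2 = 13.7 m
Formula: SPL2 = SPL1 - 20 * log10(r2 / r1)
Compute ratio: r2 / r1 = 13.7 / 9.2 = 1.4891
Compute log10: log10(1.4891) = 0.172924
Compute drop: 20 * 0.172924 = 3.4585
SPL2 = 66.4 - 3.4585 = 62.94

62.94 dB


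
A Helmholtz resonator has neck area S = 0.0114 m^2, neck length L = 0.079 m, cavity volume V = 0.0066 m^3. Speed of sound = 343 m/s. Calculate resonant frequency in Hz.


Given values:
  S = 0.0114 m^2, L = 0.079 m, V = 0.0066 m^3, c = 343 m/s
Formula: f = (c / (2*pi)) * sqrt(S / (V * L))
Compute V * L = 0.0066 * 0.079 = 0.0005214
Compute S / (V * L) = 0.0114 / 0.0005214 = 21.8642
Compute sqrt(21.8642) = 4.675917
Compute c / (2*pi) = 343 / 6.283185 = 54.590148
f = 54.590148 * 4.675917 = 255.26

255.26 Hz


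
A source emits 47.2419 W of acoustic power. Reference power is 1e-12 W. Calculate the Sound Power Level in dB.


Given values:
  W = 47.2419 W
  W_ref = 1e-12 W
Formula: SWL = 10 * log10(W / W_ref)
Compute ratio: W / W_ref = 47241900000000
Compute log10: log10(47241900000000) = 13.674327
Multiply: SWL = 10 * 13.674327 = 136.74

136.74 dB


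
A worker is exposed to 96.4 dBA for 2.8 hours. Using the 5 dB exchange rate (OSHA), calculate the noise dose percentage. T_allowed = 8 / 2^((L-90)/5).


Given values:
  L = 96.4 dBA, T = 2.8 hours
Formula: T_allowed = 8 / 2^((L - 90) / 5)
Compute exponent: (96.4 - 90) / 5 = 1.28
Compute 2^(1.28) = 2.42839
T_allowed = 8 / 2.42839 = 3.294364 hours
Dose = (T / T_allowed) * 100
Dose = (2.8 / 3.294364) * 100 = 84.99

84.99 %


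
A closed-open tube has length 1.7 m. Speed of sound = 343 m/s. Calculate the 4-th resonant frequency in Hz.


Given values:
  Tube type: closed-open, L = 1.7 m, c = 343 m/s, n = 4
Formula: f_n = (2n - 1) * c / (4 * L)
Compute 2n - 1 = 2*4 - 1 = 7
Compute 4 * L = 4 * 1.7 = 6.8
f = 7 * 343 / 6.8
f = 353.09

353.09 Hz


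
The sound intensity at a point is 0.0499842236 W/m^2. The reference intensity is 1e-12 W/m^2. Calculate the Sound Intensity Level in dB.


Given values:
  I = 0.0499842236 W/m^2
  I_ref = 1e-12 W/m^2
Formula: SIL = 10 * log10(I / I_ref)
Compute ratio: I / I_ref = 49984223600
Compute log10: log10(49984223600) = 10.698833
Multiply: SIL = 10 * 10.698833 = 106.99

106.99 dB


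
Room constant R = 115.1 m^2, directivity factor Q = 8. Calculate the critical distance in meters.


Given values:
  R = 115.1 m^2, Q = 8
Formula: d_c = 0.141 * sqrt(Q * R)
Compute Q * R = 8 * 115.1 = 920.8
Compute sqrt(920.8) = 30.3447
d_c = 0.141 * 30.3447 = 4.279

4.279 m


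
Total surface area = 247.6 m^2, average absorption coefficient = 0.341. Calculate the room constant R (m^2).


Given values:
  S = 247.6 m^2, alpha = 0.341
Formula: R = S * alpha / (1 - alpha)
Numerator: 247.6 * 0.341 = 84.4316
Denominator: 1 - 0.341 = 0.659
R = 84.4316 / 0.659 = 128.12

128.12 m^2


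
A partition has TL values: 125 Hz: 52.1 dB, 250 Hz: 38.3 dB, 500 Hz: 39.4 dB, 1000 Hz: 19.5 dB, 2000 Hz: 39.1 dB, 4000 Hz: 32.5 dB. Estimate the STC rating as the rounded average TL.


Given TL values at each frequency:
  125 Hz: 52.1 dB
  250 Hz: 38.3 dB
  500 Hz: 39.4 dB
  1000 Hz: 19.5 dB
  2000 Hz: 39.1 dB
  4000 Hz: 32.5 dB
Formula: STC ~ round(average of TL values)
Sum = 52.1 + 38.3 + 39.4 + 19.5 + 39.1 + 32.5 = 220.9
Average = 220.9 / 6 = 36.82
Rounded: 37

37


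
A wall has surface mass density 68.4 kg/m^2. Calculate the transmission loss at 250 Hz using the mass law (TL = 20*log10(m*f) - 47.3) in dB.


Given values:
  m = 68.4 kg/m^2, f = 250 Hz
Formula: TL = 20 * log10(m * f) - 47.3
Compute m * f = 68.4 * 250 = 17100.0
Compute log10(17100.0) = 4.232996
Compute 20 * 4.232996 = 84.6599
TL = 84.6599 - 47.3 = 37.36

37.36 dB


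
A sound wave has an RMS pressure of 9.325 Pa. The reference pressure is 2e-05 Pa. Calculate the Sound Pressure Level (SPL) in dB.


Given values:
  p = 9.325 Pa
  p_ref = 2e-05 Pa
Formula: SPL = 20 * log10(p / p_ref)
Compute ratio: p / p_ref = 9.325 / 2e-05 = 466250
Compute log10: log10(466250) = 5.668619
Multiply: SPL = 20 * 5.668619 = 113.37

113.37 dB


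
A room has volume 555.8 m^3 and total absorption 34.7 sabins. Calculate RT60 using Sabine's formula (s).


Given values:
  V = 555.8 m^3
  A = 34.7 sabins
Formula: RT60 = 0.161 * V / A
Numerator: 0.161 * 555.8 = 89.4838
RT60 = 89.4838 / 34.7 = 2.579

2.579 s


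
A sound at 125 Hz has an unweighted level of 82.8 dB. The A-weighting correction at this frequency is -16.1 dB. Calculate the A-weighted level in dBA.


Given values:
  SPL = 82.8 dB
  A-weighting at 125 Hz = -16.1 dB
Formula: L_A = SPL + A_weight
L_A = 82.8 + (-16.1)
L_A = 66.7

66.7 dBA


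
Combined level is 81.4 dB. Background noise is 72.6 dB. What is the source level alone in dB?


Given values:
  L_total = 81.4 dB, L_bg = 72.6 dB
Formula: L_source = 10 * log10(10^(L_total/10) - 10^(L_bg/10))
Convert to linear:
  10^(81.4/10) = 138038426.4603
  10^(72.6/10) = 18197008.5861
Difference: 138038426.4603 - 18197008.5861 = 119841417.8742
L_source = 10 * log10(119841417.8742) = 80.79

80.79 dB


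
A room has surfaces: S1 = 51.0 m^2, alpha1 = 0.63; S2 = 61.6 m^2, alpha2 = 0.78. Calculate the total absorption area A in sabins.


Given surfaces:
  Surface 1: 51.0 * 0.63 = 32.13
  Surface 2: 61.6 * 0.78 = 48.048
Formula: A = sum(Si * alpha_i)
A = 32.13 + 48.048
A = 80.18

80.18 sabins


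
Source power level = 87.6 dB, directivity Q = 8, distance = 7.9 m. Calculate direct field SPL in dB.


Given values:
  Lw = 87.6 dB, Q = 8, r = 7.9 m
Formula: SPL = Lw + 10 * log10(Q / (4 * pi * r^2))
Compute 4 * pi * r^2 = 4 * pi * 7.9^2 = 784.2672
Compute Q / denom = 8 / 784.2672 = 0.01020061
Compute 10 * log10(0.01020061) = -19.9137
SPL = 87.6 + (-19.9137) = 67.69

67.69 dB


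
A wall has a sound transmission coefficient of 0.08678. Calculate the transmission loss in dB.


Given values:
  tau = 0.08678
Formula: TL = 10 * log10(1 / tau)
Compute 1 / tau = 1 / 0.08678 = 11.5234
Compute log10(11.5234) = 1.061581
TL = 10 * 1.061581 = 10.62

10.62 dB


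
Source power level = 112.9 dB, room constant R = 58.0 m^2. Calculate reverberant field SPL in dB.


Given values:
  Lw = 112.9 dB, R = 58.0 m^2
Formula: SPL = Lw + 10 * log10(4 / R)
Compute 4 / R = 4 / 58.0 = 0.068966
Compute 10 * log10(0.068966) = -11.6136
SPL = 112.9 + (-11.6136) = 101.29

101.29 dB


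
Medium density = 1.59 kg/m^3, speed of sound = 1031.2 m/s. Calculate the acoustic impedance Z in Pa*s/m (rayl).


Given values:
  rho = 1.59 kg/m^3
  c = 1031.2 m/s
Formula: Z = rho * c
Z = 1.59 * 1031.2
Z = 1639.61

1639.61 rayl


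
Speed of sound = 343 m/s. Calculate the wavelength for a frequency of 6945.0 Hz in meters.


Given values:
  c = 343 m/s, f = 6945.0 Hz
Formula: lambda = c / f
lambda = 343 / 6945.0
lambda = 0.0494

0.0494 m


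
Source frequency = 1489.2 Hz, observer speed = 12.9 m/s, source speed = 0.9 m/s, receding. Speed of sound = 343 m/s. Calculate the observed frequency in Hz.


Given values:
  f_s = 1489.2 Hz, v_o = 12.9 m/s, v_s = 0.9 m/s
  Direction: receding
Formula: f_o = f_s * (c - v_o) / (c + v_s)
Numerator: c - v_o = 343 - 12.9 = 330.1
Denominator: c + v_s = 343 + 0.9 = 343.9
f_o = 1489.2 * 330.1 / 343.9 = 1429.44

1429.44 Hz


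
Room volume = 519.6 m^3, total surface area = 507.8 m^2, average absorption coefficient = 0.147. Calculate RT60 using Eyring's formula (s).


Given values:
  V = 519.6 m^3, S = 507.8 m^2, alpha = 0.147
Formula: RT60 = 0.161 * V / (-S * ln(1 - alpha))
Compute ln(1 - 0.147) = ln(0.853) = -0.158996
Denominator: -507.8 * -0.158996 = 80.7382
Numerator: 0.161 * 519.6 = 83.6556
RT60 = 83.6556 / 80.7382 = 1.036

1.036 s


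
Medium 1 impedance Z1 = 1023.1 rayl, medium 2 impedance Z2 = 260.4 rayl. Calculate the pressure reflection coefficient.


Given values:
  Z1 = 1023.1 rayl, Z2 = 260.4 rayl
Formula: R = (Z2 - Z1) / (Z2 + Z1)
Numerator: Z2 - Z1 = 260.4 - 1023.1 = -762.7
Denominator: Z2 + Z1 = 260.4 + 1023.1 = 1283.5
R = -762.7 / 1283.5 = -0.5942

-0.5942


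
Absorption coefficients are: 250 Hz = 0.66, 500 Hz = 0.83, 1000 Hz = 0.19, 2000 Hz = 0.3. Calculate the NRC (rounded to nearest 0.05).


Given values:
  a_250 = 0.66, a_500 = 0.83
  a_1000 = 0.19, a_2000 = 0.3
Formula: NRC = (a250 + a500 + a1000 + a2000) / 4
Sum = 0.66 + 0.83 + 0.19 + 0.3 = 1.98
NRC = 1.98 / 4 = 0.495
Rounded to nearest 0.05: 0.5

0.5


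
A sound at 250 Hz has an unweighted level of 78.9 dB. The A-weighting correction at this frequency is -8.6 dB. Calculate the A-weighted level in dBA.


Given values:
  SPL = 78.9 dB
  A-weighting at 250 Hz = -8.6 dB
Formula: L_A = SPL + A_weight
L_A = 78.9 + (-8.6)
L_A = 70.3

70.3 dBA


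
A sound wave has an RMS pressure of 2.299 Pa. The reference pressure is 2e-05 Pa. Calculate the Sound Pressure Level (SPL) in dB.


Given values:
  p = 2.299 Pa
  p_ref = 2e-05 Pa
Formula: SPL = 20 * log10(p / p_ref)
Compute ratio: p / p_ref = 2.299 / 2e-05 = 114950
Compute log10: log10(114950) = 5.060509
Multiply: SPL = 20 * 5.060509 = 101.21

101.21 dB


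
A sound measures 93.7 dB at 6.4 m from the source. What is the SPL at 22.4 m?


Given values:
  SPL1 = 93.7 dB, r1 = 6.4 m, r2 = 22.4 m
Formula: SPL2 = SPL1 - 20 * log10(r2 / r1)
Compute ratio: r2 / r1 = 22.4 / 6.4 = 3.5
Compute log10: log10(3.5) = 0.544068
Compute drop: 20 * 0.544068 = 10.8814
SPL2 = 93.7 - 10.8814 = 82.82

82.82 dB


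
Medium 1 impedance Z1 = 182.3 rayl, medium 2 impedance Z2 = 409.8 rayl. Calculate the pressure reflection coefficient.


Given values:
  Z1 = 182.3 rayl, Z2 = 409.8 rayl
Formula: R = (Z2 - Z1) / (Z2 + Z1)
Numerator: Z2 - Z1 = 409.8 - 182.3 = 227.5
Denominator: Z2 + Z1 = 409.8 + 182.3 = 592.1
R = 227.5 / 592.1 = 0.3842

0.3842


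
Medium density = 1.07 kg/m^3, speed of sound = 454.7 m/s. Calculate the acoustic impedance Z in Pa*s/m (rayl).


Given values:
  rho = 1.07 kg/m^3
  c = 454.7 m/s
Formula: Z = rho * c
Z = 1.07 * 454.7
Z = 486.53

486.53 rayl


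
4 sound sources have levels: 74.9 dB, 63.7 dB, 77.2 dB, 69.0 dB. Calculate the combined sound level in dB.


Formula: L_total = 10 * log10( sum(10^(Li/10)) )
  Source 1: 10^(74.9/10) = 30902954.3251
  Source 2: 10^(63.7/10) = 2344228.8153
  Source 3: 10^(77.2/10) = 52480746.025
  Source 4: 10^(69.0/10) = 7943282.3472
Sum of linear values = 93671211.5126
L_total = 10 * log10(93671211.5126) = 79.72

79.72 dB


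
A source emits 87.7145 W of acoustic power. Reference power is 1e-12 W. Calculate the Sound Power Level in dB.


Given values:
  W = 87.7145 W
  W_ref = 1e-12 W
Formula: SWL = 10 * log10(W / W_ref)
Compute ratio: W / W_ref = 87714500000000
Compute log10: log10(87714500000000) = 13.943071
Multiply: SWL = 10 * 13.943071 = 139.43

139.43 dB


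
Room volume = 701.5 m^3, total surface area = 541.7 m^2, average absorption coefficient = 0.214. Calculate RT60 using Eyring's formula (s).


Given values:
  V = 701.5 m^3, S = 541.7 m^2, alpha = 0.214
Formula: RT60 = 0.161 * V / (-S * ln(1 - alpha))
Compute ln(1 - 0.214) = ln(0.786) = -0.240798
Denominator: -541.7 * -0.240798 = 130.4403
Numerator: 0.161 * 701.5 = 112.9415
RT60 = 112.9415 / 130.4403 = 0.866

0.866 s


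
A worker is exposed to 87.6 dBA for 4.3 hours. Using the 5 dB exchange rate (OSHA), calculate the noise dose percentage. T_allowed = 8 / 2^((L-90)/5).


Given values:
  L = 87.6 dBA, T = 4.3 hours
Formula: T_allowed = 8 / 2^((L - 90) / 5)
Compute exponent: (87.6 - 90) / 5 = -0.48
Compute 2^(-0.48) = 0.716978
T_allowed = 8 / 0.716978 = 11.157943 hours
Dose = (T / T_allowed) * 100
Dose = (4.3 / 11.157943) * 100 = 38.54

38.54 %


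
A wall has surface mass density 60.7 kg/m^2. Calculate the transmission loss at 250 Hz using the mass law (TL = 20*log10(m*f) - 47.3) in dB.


Given values:
  m = 60.7 kg/m^2, f = 250 Hz
Formula: TL = 20 * log10(m * f) - 47.3
Compute m * f = 60.7 * 250 = 15175.0
Compute log10(15175.0) = 4.181129
Compute 20 * 4.181129 = 83.6226
TL = 83.6226 - 47.3 = 36.32

36.32 dB


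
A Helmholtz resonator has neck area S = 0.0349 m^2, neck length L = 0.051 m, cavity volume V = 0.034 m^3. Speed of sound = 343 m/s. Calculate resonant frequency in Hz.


Given values:
  S = 0.0349 m^2, L = 0.051 m, V = 0.034 m^3, c = 343 m/s
Formula: f = (c / (2*pi)) * sqrt(S / (V * L))
Compute V * L = 0.034 * 0.051 = 0.001734
Compute S / (V * L) = 0.0349 / 0.001734 = 20.1269
Compute sqrt(20.1269) = 4.486301
Compute c / (2*pi) = 343 / 6.283185 = 54.590148
f = 54.590148 * 4.486301 = 244.91

244.91 Hz


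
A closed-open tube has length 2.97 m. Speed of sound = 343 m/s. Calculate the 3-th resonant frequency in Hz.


Given values:
  Tube type: closed-open, L = 2.97 m, c = 343 m/s, n = 3
Formula: f_n = (2n - 1) * c / (4 * L)
Compute 2n - 1 = 2*3 - 1 = 5
Compute 4 * L = 4 * 2.97 = 11.88
f = 5 * 343 / 11.88
f = 144.36

144.36 Hz


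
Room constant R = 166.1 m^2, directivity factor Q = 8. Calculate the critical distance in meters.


Given values:
  R = 166.1 m^2, Q = 8
Formula: d_c = 0.141 * sqrt(Q * R)
Compute Q * R = 8 * 166.1 = 1328.8
Compute sqrt(1328.8) = 36.4527
d_c = 0.141 * 36.4527 = 5.14

5.14 m


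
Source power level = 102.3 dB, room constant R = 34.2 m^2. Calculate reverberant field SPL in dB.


Given values:
  Lw = 102.3 dB, R = 34.2 m^2
Formula: SPL = Lw + 10 * log10(4 / R)
Compute 4 / R = 4 / 34.2 = 0.116959
Compute 10 * log10(0.116959) = -9.3197
SPL = 102.3 + (-9.3197) = 92.98

92.98 dB


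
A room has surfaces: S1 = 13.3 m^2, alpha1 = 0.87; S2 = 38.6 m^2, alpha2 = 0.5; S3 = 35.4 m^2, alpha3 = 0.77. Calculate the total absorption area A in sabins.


Given surfaces:
  Surface 1: 13.3 * 0.87 = 11.571
  Surface 2: 38.6 * 0.5 = 19.3
  Surface 3: 35.4 * 0.77 = 27.258
Formula: A = sum(Si * alpha_i)
A = 11.571 + 19.3 + 27.258
A = 58.13

58.13 sabins


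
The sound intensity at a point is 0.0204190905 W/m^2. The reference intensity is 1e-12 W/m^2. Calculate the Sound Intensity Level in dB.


Given values:
  I = 0.0204190905 W/m^2
  I_ref = 1e-12 W/m^2
Formula: SIL = 10 * log10(I / I_ref)
Compute ratio: I / I_ref = 20419090500
Compute log10: log10(20419090500) = 10.310036
Multiply: SIL = 10 * 10.310036 = 103.1

103.1 dB


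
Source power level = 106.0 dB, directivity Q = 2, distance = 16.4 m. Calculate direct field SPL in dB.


Given values:
  Lw = 106.0 dB, Q = 2, r = 16.4 m
Formula: SPL = Lw + 10 * log10(Q / (4 * pi * r^2))
Compute 4 * pi * r^2 = 4 * pi * 16.4^2 = 3379.851
Compute Q / denom = 2 / 3379.851 = 0.00059174
Compute 10 * log10(0.00059174) = -32.2787
SPL = 106.0 + (-32.2787) = 73.72

73.72 dB


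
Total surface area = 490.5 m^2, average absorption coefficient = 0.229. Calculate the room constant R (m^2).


Given values:
  S = 490.5 m^2, alpha = 0.229
Formula: R = S * alpha / (1 - alpha)
Numerator: 490.5 * 0.229 = 112.3245
Denominator: 1 - 0.229 = 0.771
R = 112.3245 / 0.771 = 145.69

145.69 m^2


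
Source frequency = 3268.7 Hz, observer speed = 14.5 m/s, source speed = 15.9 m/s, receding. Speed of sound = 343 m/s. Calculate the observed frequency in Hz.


Given values:
  f_s = 3268.7 Hz, v_o = 14.5 m/s, v_s = 15.9 m/s
  Direction: receding
Formula: f_o = f_s * (c - v_o) / (c + v_s)
Numerator: c - v_o = 343 - 14.5 = 328.5
Denominator: c + v_s = 343 + 15.9 = 358.9
f_o = 3268.7 * 328.5 / 358.9 = 2991.83

2991.83 Hz


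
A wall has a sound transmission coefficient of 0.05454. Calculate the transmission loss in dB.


Given values:
  tau = 0.05454
Formula: TL = 10 * log10(1 / tau)
Compute 1 / tau = 1 / 0.05454 = 18.3352
Compute log10(18.3352) = 1.263286
TL = 10 * 1.263286 = 12.63

12.63 dB


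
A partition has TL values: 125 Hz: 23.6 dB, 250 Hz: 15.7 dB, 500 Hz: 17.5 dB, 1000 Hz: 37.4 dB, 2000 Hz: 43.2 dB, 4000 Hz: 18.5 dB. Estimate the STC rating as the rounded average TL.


Given TL values at each frequency:
  125 Hz: 23.6 dB
  250 Hz: 15.7 dB
  500 Hz: 17.5 dB
  1000 Hz: 37.4 dB
  2000 Hz: 43.2 dB
  4000 Hz: 18.5 dB
Formula: STC ~ round(average of TL values)
Sum = 23.6 + 15.7 + 17.5 + 37.4 + 43.2 + 18.5 = 155.9
Average = 155.9 / 6 = 25.98
Rounded: 26

26


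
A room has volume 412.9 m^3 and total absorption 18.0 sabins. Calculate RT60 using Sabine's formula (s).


Given values:
  V = 412.9 m^3
  A = 18.0 sabins
Formula: RT60 = 0.161 * V / A
Numerator: 0.161 * 412.9 = 66.4769
RT60 = 66.4769 / 18.0 = 3.693

3.693 s


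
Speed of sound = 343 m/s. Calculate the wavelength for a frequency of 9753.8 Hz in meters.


Given values:
  c = 343 m/s, f = 9753.8 Hz
Formula: lambda = c / f
lambda = 343 / 9753.8
lambda = 0.0352

0.0352 m


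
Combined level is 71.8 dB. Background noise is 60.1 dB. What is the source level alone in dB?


Given values:
  L_total = 71.8 dB, L_bg = 60.1 dB
Formula: L_source = 10 * log10(10^(L_total/10) - 10^(L_bg/10))
Convert to linear:
  10^(71.8/10) = 15135612.4844
  10^(60.1/10) = 1023292.9923
Difference: 15135612.4844 - 1023292.9923 = 14112319.4921
L_source = 10 * log10(14112319.4921) = 71.5

71.5 dB


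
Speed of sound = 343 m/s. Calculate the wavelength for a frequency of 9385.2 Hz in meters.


Given values:
  c = 343 m/s, f = 9385.2 Hz
Formula: lambda = c / f
lambda = 343 / 9385.2
lambda = 0.0365

0.0365 m


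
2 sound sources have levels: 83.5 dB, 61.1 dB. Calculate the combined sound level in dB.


Formula: L_total = 10 * log10( sum(10^(Li/10)) )
  Source 1: 10^(83.5/10) = 223872113.8568
  Source 2: 10^(61.1/10) = 1288249.5517
Sum of linear values = 225160363.4085
L_total = 10 * log10(225160363.4085) = 83.52

83.52 dB


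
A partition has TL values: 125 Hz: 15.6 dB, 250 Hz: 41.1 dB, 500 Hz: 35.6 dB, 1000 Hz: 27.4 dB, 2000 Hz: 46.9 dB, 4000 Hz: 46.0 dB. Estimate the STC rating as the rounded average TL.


Given TL values at each frequency:
  125 Hz: 15.6 dB
  250 Hz: 41.1 dB
  500 Hz: 35.6 dB
  1000 Hz: 27.4 dB
  2000 Hz: 46.9 dB
  4000 Hz: 46.0 dB
Formula: STC ~ round(average of TL values)
Sum = 15.6 + 41.1 + 35.6 + 27.4 + 46.9 + 46.0 = 212.6
Average = 212.6 / 6 = 35.43
Rounded: 35

35


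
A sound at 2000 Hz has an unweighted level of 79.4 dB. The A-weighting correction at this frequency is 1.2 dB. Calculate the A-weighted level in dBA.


Given values:
  SPL = 79.4 dB
  A-weighting at 2000 Hz = 1.2 dB
Formula: L_A = SPL + A_weight
L_A = 79.4 + (1.2)
L_A = 80.6

80.6 dBA


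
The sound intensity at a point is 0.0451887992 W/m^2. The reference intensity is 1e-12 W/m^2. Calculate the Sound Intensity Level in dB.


Given values:
  I = 0.0451887992 W/m^2
  I_ref = 1e-12 W/m^2
Formula: SIL = 10 * log10(I / I_ref)
Compute ratio: I / I_ref = 45188799200
Compute log10: log10(45188799200) = 10.655031
Multiply: SIL = 10 * 10.655031 = 106.55

106.55 dB


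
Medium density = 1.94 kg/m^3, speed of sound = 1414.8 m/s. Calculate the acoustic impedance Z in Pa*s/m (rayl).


Given values:
  rho = 1.94 kg/m^3
  c = 1414.8 m/s
Formula: Z = rho * c
Z = 1.94 * 1414.8
Z = 2744.71

2744.71 rayl


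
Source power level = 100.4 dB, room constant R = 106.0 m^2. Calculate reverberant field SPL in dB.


Given values:
  Lw = 100.4 dB, R = 106.0 m^2
Formula: SPL = Lw + 10 * log10(4 / R)
Compute 4 / R = 4 / 106.0 = 0.037736
Compute 10 * log10(0.037736) = -14.2324
SPL = 100.4 + (-14.2324) = 86.17

86.17 dB


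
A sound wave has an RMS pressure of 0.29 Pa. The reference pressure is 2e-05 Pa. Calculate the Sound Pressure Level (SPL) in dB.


Given values:
  p = 0.29 Pa
  p_ref = 2e-05 Pa
Formula: SPL = 20 * log10(p / p_ref)
Compute ratio: p / p_ref = 0.29 / 2e-05 = 14500
Compute log10: log10(14500) = 4.161368
Multiply: SPL = 20 * 4.161368 = 83.23

83.23 dB


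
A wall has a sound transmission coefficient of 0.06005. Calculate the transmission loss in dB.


Given values:
  tau = 0.06005
Formula: TL = 10 * log10(1 / tau)
Compute 1 / tau = 1 / 0.06005 = 16.6528
Compute log10(16.6528) = 1.221487
TL = 10 * 1.221487 = 12.21

12.21 dB


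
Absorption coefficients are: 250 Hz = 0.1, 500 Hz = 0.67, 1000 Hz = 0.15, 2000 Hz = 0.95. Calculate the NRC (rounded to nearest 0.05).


Given values:
  a_250 = 0.1, a_500 = 0.67
  a_1000 = 0.15, a_2000 = 0.95
Formula: NRC = (a250 + a500 + a1000 + a2000) / 4
Sum = 0.1 + 0.67 + 0.15 + 0.95 = 1.87
NRC = 1.87 / 4 = 0.4675
Rounded to nearest 0.05: 0.45

0.45


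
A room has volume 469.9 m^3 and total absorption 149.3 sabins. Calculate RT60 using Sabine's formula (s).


Given values:
  V = 469.9 m^3
  A = 149.3 sabins
Formula: RT60 = 0.161 * V / A
Numerator: 0.161 * 469.9 = 75.6539
RT60 = 75.6539 / 149.3 = 0.507

0.507 s


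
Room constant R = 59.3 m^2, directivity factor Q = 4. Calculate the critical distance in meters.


Given values:
  R = 59.3 m^2, Q = 4
Formula: d_c = 0.141 * sqrt(Q * R)
Compute Q * R = 4 * 59.3 = 237.2
Compute sqrt(237.2) = 15.4013
d_c = 0.141 * 15.4013 = 2.172

2.172 m


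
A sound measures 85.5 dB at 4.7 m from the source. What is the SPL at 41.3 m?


Given values:
  SPL1 = 85.5 dB, r1 = 4.7 m, r2 = 41.3 m
Formula: SPL2 = SPL1 - 20 * log10(r2 / r1)
Compute ratio: r2 / r1 = 41.3 / 4.7 = 8.7872
Compute log10: log10(8.7872) = 0.943851
Compute drop: 20 * 0.943851 = 18.877
SPL2 = 85.5 - 18.877 = 66.62

66.62 dB


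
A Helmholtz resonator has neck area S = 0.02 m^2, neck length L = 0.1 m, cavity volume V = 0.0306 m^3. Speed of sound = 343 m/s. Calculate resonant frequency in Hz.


Given values:
  S = 0.02 m^2, L = 0.1 m, V = 0.0306 m^3, c = 343 m/s
Formula: f = (c / (2*pi)) * sqrt(S / (V * L))
Compute V * L = 0.0306 * 0.1 = 0.00306
Compute S / (V * L) = 0.02 / 0.00306 = 6.5359
Compute sqrt(6.5359) = 2.556541
Compute c / (2*pi) = 343 / 6.283185 = 54.590148
f = 54.590148 * 2.556541 = 139.56

139.56 Hz


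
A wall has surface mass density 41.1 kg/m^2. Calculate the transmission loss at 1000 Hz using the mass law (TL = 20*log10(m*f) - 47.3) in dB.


Given values:
  m = 41.1 kg/m^2, f = 1000 Hz
Formula: TL = 20 * log10(m * f) - 47.3
Compute m * f = 41.1 * 1000 = 41100.0
Compute log10(41100.0) = 4.613842
Compute 20 * 4.613842 = 92.2768
TL = 92.2768 - 47.3 = 44.98

44.98 dB


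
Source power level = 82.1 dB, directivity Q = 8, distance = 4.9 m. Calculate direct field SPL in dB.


Given values:
  Lw = 82.1 dB, Q = 8, r = 4.9 m
Formula: SPL = Lw + 10 * log10(Q / (4 * pi * r^2))
Compute 4 * pi * r^2 = 4 * pi * 4.9^2 = 301.7186
Compute Q / denom = 8 / 301.7186 = 0.02651477
Compute 10 * log10(0.02651477) = -15.7651
SPL = 82.1 + (-15.7651) = 66.33

66.33 dB


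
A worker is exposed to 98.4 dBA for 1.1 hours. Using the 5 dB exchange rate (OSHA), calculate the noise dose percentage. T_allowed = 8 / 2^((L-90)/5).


Given values:
  L = 98.4 dBA, T = 1.1 hours
Formula: T_allowed = 8 / 2^((L - 90) / 5)
Compute exponent: (98.4 - 90) / 5 = 1.68
Compute 2^(1.68) = 3.20428
T_allowed = 8 / 3.20428 = 2.496661 hours
Dose = (T / T_allowed) * 100
Dose = (1.1 / 2.496661) * 100 = 44.06

44.06 %


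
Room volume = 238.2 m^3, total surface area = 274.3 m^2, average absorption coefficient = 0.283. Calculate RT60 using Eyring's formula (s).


Given values:
  V = 238.2 m^3, S = 274.3 m^2, alpha = 0.283
Formula: RT60 = 0.161 * V / (-S * ln(1 - alpha))
Compute ln(1 - 0.283) = ln(0.717) = -0.332679
Denominator: -274.3 * -0.332679 = 91.2538
Numerator: 0.161 * 238.2 = 38.3502
RT60 = 38.3502 / 91.2538 = 0.42

0.42 s


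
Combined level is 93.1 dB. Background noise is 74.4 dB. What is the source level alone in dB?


Given values:
  L_total = 93.1 dB, L_bg = 74.4 dB
Formula: L_source = 10 * log10(10^(L_total/10) - 10^(L_bg/10))
Convert to linear:
  10^(93.1/10) = 2041737944.6695
  10^(74.4/10) = 27542287.0334
Difference: 2041737944.6695 - 27542287.0334 = 2014195657.6361
L_source = 10 * log10(2014195657.6361) = 93.04

93.04 dB


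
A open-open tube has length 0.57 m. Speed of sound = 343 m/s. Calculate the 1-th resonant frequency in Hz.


Given values:
  Tube type: open-open, L = 0.57 m, c = 343 m/s, n = 1
Formula: f_n = n * c / (2 * L)
Compute 2 * L = 2 * 0.57 = 1.14
f = 1 * 343 / 1.14
f = 300.88

300.88 Hz


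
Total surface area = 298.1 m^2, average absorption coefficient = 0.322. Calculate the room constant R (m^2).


Given values:
  S = 298.1 m^2, alpha = 0.322
Formula: R = S * alpha / (1 - alpha)
Numerator: 298.1 * 0.322 = 95.9882
Denominator: 1 - 0.322 = 0.678
R = 95.9882 / 0.678 = 141.58

141.58 m^2


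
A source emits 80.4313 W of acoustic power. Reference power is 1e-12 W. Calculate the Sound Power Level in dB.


Given values:
  W = 80.4313 W
  W_ref = 1e-12 W
Formula: SWL = 10 * log10(W / W_ref)
Compute ratio: W / W_ref = 80431300000000
Compute log10: log10(80431300000000) = 13.905425
Multiply: SWL = 10 * 13.905425 = 139.05

139.05 dB


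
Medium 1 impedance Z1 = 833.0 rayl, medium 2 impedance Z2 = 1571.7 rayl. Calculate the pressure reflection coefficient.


Given values:
  Z1 = 833.0 rayl, Z2 = 1571.7 rayl
Formula: R = (Z2 - Z1) / (Z2 + Z1)
Numerator: Z2 - Z1 = 1571.7 - 833.0 = 738.7
Denominator: Z2 + Z1 = 1571.7 + 833.0 = 2404.7
R = 738.7 / 2404.7 = 0.3072

0.3072


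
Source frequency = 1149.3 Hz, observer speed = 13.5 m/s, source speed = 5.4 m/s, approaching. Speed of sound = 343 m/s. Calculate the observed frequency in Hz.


Given values:
  f_s = 1149.3 Hz, v_o = 13.5 m/s, v_s = 5.4 m/s
  Direction: approaching
Formula: f_o = f_s * (c + v_o) / (c - v_s)
Numerator: c + v_o = 343 + 13.5 = 356.5
Denominator: c - v_s = 343 - 5.4 = 337.6
f_o = 1149.3 * 356.5 / 337.6 = 1213.64

1213.64 Hz


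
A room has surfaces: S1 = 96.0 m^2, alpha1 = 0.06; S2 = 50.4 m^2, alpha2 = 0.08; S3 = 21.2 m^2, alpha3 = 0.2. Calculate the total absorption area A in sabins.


Given surfaces:
  Surface 1: 96.0 * 0.06 = 5.76
  Surface 2: 50.4 * 0.08 = 4.032
  Surface 3: 21.2 * 0.2 = 4.24
Formula: A = sum(Si * alpha_i)
A = 5.76 + 4.032 + 4.24
A = 14.03

14.03 sabins
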